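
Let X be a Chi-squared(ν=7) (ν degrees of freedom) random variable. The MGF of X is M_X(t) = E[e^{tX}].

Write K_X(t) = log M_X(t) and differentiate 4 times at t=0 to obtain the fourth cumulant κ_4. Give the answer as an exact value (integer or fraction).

κ_4 = D^4[K](0) = 336

M_X(t) = (1 - 2*t)^(-7/2)
K_X(t) = log M_X(t) = -7*log(1 - 2*t)/2
D^4[K](t) = 336/(16*t^4 - 32*t^3 + 24*t^2 - 8*t + 1)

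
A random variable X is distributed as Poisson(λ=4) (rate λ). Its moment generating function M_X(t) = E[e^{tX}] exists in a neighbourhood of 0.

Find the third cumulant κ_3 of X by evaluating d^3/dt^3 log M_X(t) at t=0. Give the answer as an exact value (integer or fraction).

M_X(t) = e^(4*e^(t) - 4)
K_X(t) = log M_X(t) = 4*e^(t) - 4
dK/dt = 4*e^(t)
d^2K/dt^2 = 4*e^(t)
d^3K/dt^3 = 4*e^(t)

κ_3 = d^3K/dt^3 |_{t=0} = 4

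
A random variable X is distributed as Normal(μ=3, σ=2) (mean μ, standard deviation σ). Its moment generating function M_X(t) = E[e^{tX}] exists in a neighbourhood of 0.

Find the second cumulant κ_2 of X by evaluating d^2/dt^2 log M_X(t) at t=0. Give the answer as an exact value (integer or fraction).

M_X(t) = e^(2*t^2 + 3*t)
K_X(t) = log M_X(t) = 2*t^2 + 3*t
K′(t) = 4*t + 3
K′′(t) = 4

κ_2 = K′′(0) = 4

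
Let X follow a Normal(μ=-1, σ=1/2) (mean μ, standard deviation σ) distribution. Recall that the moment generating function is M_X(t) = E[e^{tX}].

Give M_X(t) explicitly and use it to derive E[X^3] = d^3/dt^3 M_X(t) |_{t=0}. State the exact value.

M_X(t) = e^(t^2/8 - t)
D^3[M](t) = (t^3*e^(t^2/8) - 12*t^2*e^(t^2/8) + 60*t*e^(t^2/8) - 112*e^(t^2/8))*e^(-t)/64

E[X^3] = D^3[M](0) = -7/4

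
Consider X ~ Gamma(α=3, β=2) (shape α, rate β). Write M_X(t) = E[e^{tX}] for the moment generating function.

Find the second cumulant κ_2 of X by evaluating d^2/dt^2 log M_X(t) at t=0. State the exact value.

M_X(t) = 8/(2 - t)^3
K_X(t) = log M_X(t) = -3*log(2 - t) + 3*log(2)
D^2[K](t) = 3/(t^2 - 4*t + 4)

κ_2 = D^2[K](0) = 3/4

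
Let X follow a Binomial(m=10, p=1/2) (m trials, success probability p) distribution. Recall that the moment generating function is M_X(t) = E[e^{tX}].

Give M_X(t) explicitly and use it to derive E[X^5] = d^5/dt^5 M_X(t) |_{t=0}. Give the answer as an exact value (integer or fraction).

E[X^5] = D^5[M](0) = 13375/2

M_X(t) = (e^(t)/2 + 1/2)^10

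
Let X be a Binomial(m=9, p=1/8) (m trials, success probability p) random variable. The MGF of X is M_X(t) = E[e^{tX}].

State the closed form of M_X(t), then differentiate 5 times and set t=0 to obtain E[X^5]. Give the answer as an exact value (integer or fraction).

E[X^5] = M^(5)(0) = 103329/2048

M_X(t) = (e^(t)/8 + 7/8)^9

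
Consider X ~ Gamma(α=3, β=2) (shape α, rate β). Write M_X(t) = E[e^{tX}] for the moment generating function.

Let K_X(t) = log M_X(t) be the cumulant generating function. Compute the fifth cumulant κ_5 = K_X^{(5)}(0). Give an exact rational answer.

κ_5 = K^(5)(0) = 9/4

M_X(t) = 8/(2 - t)^3
K_X(t) = log M_X(t) = -3*log(2 - t) + 3*log(2)
K^(5)(t) = -72/(t^5 - 10*t^4 + 40*t^3 - 80*t^2 + 80*t - 32)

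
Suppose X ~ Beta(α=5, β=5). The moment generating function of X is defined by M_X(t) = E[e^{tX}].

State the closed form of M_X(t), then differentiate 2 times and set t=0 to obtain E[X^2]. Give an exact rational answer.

E[X^2] = M^(2)(0) = 3/11

M_X(t) = ₁F₁(5; 10; t)
M^(2)(t) = 3*₁F₁(7; 12; t)/11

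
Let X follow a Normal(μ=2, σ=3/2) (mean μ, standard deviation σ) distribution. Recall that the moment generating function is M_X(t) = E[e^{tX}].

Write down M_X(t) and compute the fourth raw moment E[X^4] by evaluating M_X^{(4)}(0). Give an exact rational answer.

M_X(t) = e^(9*t^2/8 + 2*t)
M′(t) = 9*t*e^(2*t)*e^(9*t^2/8)/4 + 2*e^(2*t)*e^(9*t^2/8)
M′′(t) = 81*t^2*e^(2*t)*e^(9*t^2/8)/16 + 9*t*e^(2*t)*e^(9*t^2/8) + 25*e^(2*t)*e^(9*t^2/8)/4
M′′′(t) = 729*t^3*e^(2*t)*e^(9*t^2/8)/64 + 243*t^2*e^(2*t)*e^(9*t^2/8)/8 + 675*t*e^(2*t)*e^(9*t^2/8)/16 + 43*e^(2*t)*e^(9*t^2/8)/2
M′′′′(t) = 6561*t^4*e^(2*t)*e^(9*t^2/8)/256 + 729*t^3*e^(2*t)*e^(9*t^2/8)/8 + 6075*t^2*e^(2*t)*e^(9*t^2/8)/32 + 387*t*e^(2*t)*e^(9*t^2/8)/2 + 1363*e^(2*t)*e^(9*t^2/8)/16

E[X^4] = M′′′′(0) = 1363/16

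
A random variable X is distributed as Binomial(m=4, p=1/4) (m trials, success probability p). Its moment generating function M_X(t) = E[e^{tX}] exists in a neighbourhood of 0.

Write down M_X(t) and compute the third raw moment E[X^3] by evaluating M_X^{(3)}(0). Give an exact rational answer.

E[X^3] = D^3[M](0) = 29/8

M_X(t) = (e^(t)/4 + 3/4)^4
D^3[M](t) = e^(4*t)/4 + 81*e^(3*t)/64 + 27*e^(2*t)/16 + 27*e^(t)/64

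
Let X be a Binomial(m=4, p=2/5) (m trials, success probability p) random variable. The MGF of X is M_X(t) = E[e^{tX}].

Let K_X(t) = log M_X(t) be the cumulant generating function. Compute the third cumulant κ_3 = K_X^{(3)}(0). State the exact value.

κ_3 = d^3K/dt^3 |_{t=0} = 24/125

M_X(t) = (2*e^(t)/5 + 3/5)^4
K_X(t) = log M_X(t) = 4*log(2*e^(t)/5 + 3/5)
dK/dt = 8*e^(t)/(2*e^(t) + 3)
d^2K/dt^2 = 24*e^(t)/(4*e^(2*t) + 12*e^(t) + 9)
d^3K/dt^3 = (-48*e^(2*t) + 72*e^(t))/(8*e^(3*t) + 36*e^(2*t) + 54*e^(t) + 27)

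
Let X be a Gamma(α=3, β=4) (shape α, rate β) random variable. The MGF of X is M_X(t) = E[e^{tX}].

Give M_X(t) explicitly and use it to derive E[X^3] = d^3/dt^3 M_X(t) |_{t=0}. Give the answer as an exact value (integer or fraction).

M_X(t) = 64/(4 - t)^3
dM/dt = 192/(t^4 - 16*t^3 + 96*t^2 - 256*t + 256)
d^2M/dt^2 = -768/(t^5 - 20*t^4 + 160*t^3 - 640*t^2 + 1280*t - 1024)
d^3M/dt^3 = 3840/(t^6 - 24*t^5 + 240*t^4 - 1280*t^3 + 3840*t^2 - 6144*t + 4096)

E[X^3] = d^3M/dt^3 |_{t=0} = 15/16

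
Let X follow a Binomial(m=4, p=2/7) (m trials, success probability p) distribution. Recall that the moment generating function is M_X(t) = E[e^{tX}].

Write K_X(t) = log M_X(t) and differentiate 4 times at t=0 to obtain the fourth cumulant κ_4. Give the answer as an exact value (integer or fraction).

κ_4 = K^(4)(0) = -440/2401

M_X(t) = (2*e^(t)/7 + 5/7)^4
K_X(t) = log M_X(t) = 4*log(2*e^(t)/7 + 5/7)
K^(4)(t) = (160*e^(3*t) - 1600*e^(2*t) + 1000*e^(t))/(16*e^(4*t) + 160*e^(3*t) + 600*e^(2*t) + 1000*e^(t) + 625)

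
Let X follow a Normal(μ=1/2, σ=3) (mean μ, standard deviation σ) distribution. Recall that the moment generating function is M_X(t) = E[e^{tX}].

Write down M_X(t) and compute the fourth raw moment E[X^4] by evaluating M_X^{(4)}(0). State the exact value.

M_X(t) = e^(9*t^2/2 + t/2)
M^(4)(t) = 6561*t^4*e^(t/2)*e^(9*t^2/2) + 1458*t^3*e^(t/2)*e^(9*t^2/2) + 8991*t^2*e^(t/2)*e^(9*t^2/2)/2 + 981*t*e^(t/2)*e^(9*t^2/2)/2 + 4105*e^(t/2)*e^(9*t^2/2)/16

E[X^4] = M^(4)(0) = 4105/16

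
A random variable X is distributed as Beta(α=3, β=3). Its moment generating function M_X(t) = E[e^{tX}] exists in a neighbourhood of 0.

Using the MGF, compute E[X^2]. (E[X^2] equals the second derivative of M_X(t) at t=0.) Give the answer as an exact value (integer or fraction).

M_X(t) = ₁F₁(3; 6; t)
dM/dt = ₁F₁(4; 7; t)/2
d^2M/dt^2 = 2*₁F₁(5; 8; t)/7

E[X^2] = d^2M/dt^2 |_{t=0} = 2/7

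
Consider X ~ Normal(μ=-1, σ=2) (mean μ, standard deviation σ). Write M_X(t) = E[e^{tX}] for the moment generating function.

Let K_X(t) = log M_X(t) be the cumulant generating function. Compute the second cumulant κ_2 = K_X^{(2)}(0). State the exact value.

M_X(t) = e^(2*t^2 - t)
K_X(t) = log M_X(t) = 2*t^2 - t
D^2[K](t) = 4

κ_2 = D^2[K](0) = 4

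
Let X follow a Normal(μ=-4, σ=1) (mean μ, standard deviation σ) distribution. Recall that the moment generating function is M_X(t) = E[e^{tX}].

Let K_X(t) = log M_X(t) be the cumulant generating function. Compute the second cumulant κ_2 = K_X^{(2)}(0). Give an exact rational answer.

κ_2 = K^(2)(0) = 1

M_X(t) = e^(t^2/2 - 4*t)
K_X(t) = log M_X(t) = t^2/2 - 4*t
K^(2)(t) = 1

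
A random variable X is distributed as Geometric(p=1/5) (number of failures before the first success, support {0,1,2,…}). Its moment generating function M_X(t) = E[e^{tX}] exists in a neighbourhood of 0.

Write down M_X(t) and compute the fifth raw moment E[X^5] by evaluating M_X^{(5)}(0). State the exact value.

M_X(t) = 1/(5*(1 - 4*e^(t)/5))
dM/dt = 4*e^(t)/(16*e^(2*t) - 40*e^(t) + 25)
d^2M/dt^2 = (-16*e^(2*t) - 20*e^(t))/(64*e^(3*t) - 240*e^(2*t) + 300*e^(t) - 125)
d^3M/dt^3 = (64*e^(3*t) + 320*e^(2*t) + 100*e^(t))/(256*e^(4*t) - 1280*e^(3*t) + 2400*e^(2*t) - 2000*e^(t) + 625)
d^4M/dt^4 = (-256*e^(4*t) - 3520*e^(3*t) - 4400*e^(2*t) - 500*e^(t))/(1024*e^(5*t) - 6400*e^(4*t) + 16000*e^(3*t) - 20000*e^(2*t) + 12500*e^(t) - 3125)

E[X^5] = d^5M/dt^5 |_{t=0} = 194404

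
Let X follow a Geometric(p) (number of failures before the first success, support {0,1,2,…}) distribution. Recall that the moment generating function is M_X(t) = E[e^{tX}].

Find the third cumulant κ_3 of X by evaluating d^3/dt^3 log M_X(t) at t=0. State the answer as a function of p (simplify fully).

κ_3 = D^3[K](0) = (p^2 - 3*p + 2)/p^3

M_X(t) = p/(-(1 - p)*e^(t) + 1)
K_X(t) = log M_X(t) = log(p) - log(-(1 - p)*e^(t) + 1)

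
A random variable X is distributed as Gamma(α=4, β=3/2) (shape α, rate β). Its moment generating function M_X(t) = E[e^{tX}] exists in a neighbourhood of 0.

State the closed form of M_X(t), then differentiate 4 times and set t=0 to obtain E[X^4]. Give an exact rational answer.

M_X(t) = 81/(16*(3/2 - t)^4)
D^4[M](t) = 1088640/(256*t^8 - 3072*t^7 + 16128*t^6 - 48384*t^5 + 90720*t^4 - 108864*t^3 + 81648*t^2 - 34992*t + 6561)

E[X^4] = D^4[M](0) = 4480/27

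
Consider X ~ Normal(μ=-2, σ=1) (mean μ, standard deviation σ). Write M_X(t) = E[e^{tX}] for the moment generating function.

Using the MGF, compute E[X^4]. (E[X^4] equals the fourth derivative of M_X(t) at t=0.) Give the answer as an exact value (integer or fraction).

E[X^4] = M′′′′(0) = 43

M_X(t) = e^(t^2/2 - 2*t)
M′(t) = t*e^(-2*t)*e^(t^2/2) - 2*e^(-2*t)*e^(t^2/2)
M′′(t) = (t^2*e^(t^2/2) - 4*t*e^(t^2/2) + 5*e^(t^2/2))*e^(-2*t)
M′′′(t) = (t^3*e^(t^2/2) - 6*t^2*e^(t^2/2) + 15*t*e^(t^2/2) - 14*e^(t^2/2))*e^(-2*t)
M′′′′(t) = (t^4*e^(t^2/2) - 8*t^3*e^(t^2/2) + 30*t^2*e^(t^2/2) - 56*t*e^(t^2/2) + 43*e^(t^2/2))*e^(-2*t)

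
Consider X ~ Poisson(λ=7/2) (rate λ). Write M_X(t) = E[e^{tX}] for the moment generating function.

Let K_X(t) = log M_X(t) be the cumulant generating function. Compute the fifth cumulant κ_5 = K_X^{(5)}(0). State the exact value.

κ_5 = K^(5)(0) = 7/2

M_X(t) = e^(7*e^(t)/2 - 7/2)
K_X(t) = log M_X(t) = 7*e^(t)/2 - 7/2
K^(5)(t) = 7*e^(t)/2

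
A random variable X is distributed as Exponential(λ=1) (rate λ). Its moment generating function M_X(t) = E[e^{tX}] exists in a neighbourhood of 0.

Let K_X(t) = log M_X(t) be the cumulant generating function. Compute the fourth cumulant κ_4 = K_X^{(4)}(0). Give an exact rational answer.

M_X(t) = 1/(1 - t)
K_X(t) = log M_X(t) = -log(1 - t)
D^4[K](t) = 6/(t^4 - 4*t^3 + 6*t^2 - 4*t + 1)

κ_4 = D^4[K](0) = 6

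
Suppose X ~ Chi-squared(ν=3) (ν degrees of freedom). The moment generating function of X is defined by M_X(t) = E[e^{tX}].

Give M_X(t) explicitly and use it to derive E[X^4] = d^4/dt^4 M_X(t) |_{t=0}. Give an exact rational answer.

E[X^4] = M′′′′(0) = 945

M_X(t) = (1 - 2*t)^(-3/2)
M′(t) = 3/(4*t^2*√(1 - 2*t) - 4*t*√(1 - 2*t) + √(1 - 2*t))
M′′(t) = -15/(8*t^3*√(1 - 2*t) - 12*t^2*√(1 - 2*t) + 6*t*√(1 - 2*t) - √(1 - 2*t))
M′′′(t) = 105/(16*t^4*√(1 - 2*t) - 32*t^3*√(1 - 2*t) + 24*t^2*√(1 - 2*t) - 8*t*√(1 - 2*t) + √(1 - 2*t))
M′′′′(t) = -945/(32*t^5*√(1 - 2*t) - 80*t^4*√(1 - 2*t) + 80*t^3*√(1 - 2*t) - 40*t^2*√(1 - 2*t) + 10*t*√(1 - 2*t) - √(1 - 2*t))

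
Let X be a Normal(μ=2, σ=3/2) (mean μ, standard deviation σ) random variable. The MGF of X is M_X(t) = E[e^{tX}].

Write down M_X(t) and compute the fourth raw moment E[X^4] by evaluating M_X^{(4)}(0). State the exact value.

M_X(t) = e^(9*t^2/8 + 2*t)
M^(4)(t) = 6561*t^4*e^(2*t)*e^(9*t^2/8)/256 + 729*t^3*e^(2*t)*e^(9*t^2/8)/8 + 6075*t^2*e^(2*t)*e^(9*t^2/8)/32 + 387*t*e^(2*t)*e^(9*t^2/8)/2 + 1363*e^(2*t)*e^(9*t^2/8)/16

E[X^4] = M^(4)(0) = 1363/16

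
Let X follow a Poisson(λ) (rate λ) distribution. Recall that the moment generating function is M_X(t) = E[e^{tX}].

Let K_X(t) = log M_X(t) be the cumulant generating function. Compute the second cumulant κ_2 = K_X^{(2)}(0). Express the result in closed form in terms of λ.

κ_2 = K′′(0) = λ

M_X(t) = e^(λ*(e^(t) - 1))
K_X(t) = log M_X(t) = λ*(e^(t) - 1)
K′(t) = λ*e^(t)
K′′(t) = λ*e^(t)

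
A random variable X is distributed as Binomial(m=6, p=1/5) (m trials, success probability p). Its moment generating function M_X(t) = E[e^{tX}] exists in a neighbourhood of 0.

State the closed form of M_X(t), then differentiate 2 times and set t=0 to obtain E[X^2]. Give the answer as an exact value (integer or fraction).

M_X(t) = (e^(t)/5 + 4/5)^6
M′(t) = 6*e^(6*t)/15625 + 24*e^(5*t)/3125 + 192*e^(4*t)/3125 + 768*e^(3*t)/3125 + 1536*e^(2*t)/3125 + 6144*e^(t)/15625
M′′(t) = 36*e^(6*t)/15625 + 24*e^(5*t)/625 + 768*e^(4*t)/3125 + 2304*e^(3*t)/3125 + 3072*e^(2*t)/3125 + 6144*e^(t)/15625

E[X^2] = M′′(0) = 12/5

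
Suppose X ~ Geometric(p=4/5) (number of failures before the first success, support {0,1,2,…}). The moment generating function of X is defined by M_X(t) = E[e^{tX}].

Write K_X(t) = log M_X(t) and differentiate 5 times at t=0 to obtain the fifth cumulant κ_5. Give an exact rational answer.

M_X(t) = 4/(5*(1 - e^(t)/5))
K_X(t) = log M_X(t) = -log(1 - e^(t)/5) - log(5) + 2*log(2)
K′(t) = -e^(t)/(e^(t) - 5)
K′′(t) = 5*e^(t)/(e^(2*t) - 10*e^(t) + 25)
K′′′(t) = (-5*e^(2*t) - 25*e^(t))/(e^(3*t) - 15*e^(2*t) + 75*e^(t) - 125)
K′′′′(t) = (5*e^(3*t) + 100*e^(2*t) + 125*e^(t))/(e^(4*t) - 20*e^(3*t) + 150*e^(2*t) - 500*e^(t) + 625)
K′′′′′(t) = (-5*e^(4*t) - 275*e^(3*t) - 1375*e^(2*t) - 625*e^(t))/(e^(5*t) - 25*e^(4*t) + 250*e^(3*t) - 1250*e^(2*t) + 3125*e^(t) - 3125)

κ_5 = K′′′′′(0) = 285/128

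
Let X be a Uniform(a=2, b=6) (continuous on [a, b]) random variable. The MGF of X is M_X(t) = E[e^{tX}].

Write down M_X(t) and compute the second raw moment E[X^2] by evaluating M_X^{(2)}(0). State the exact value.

M_X(t) = (e^(6*t) - e^(2*t))/(4*t)
M^(2)(t) = (18*t^2*e^(6*t) - 2*t^2*e^(2*t) - 6*t*e^(6*t) + 2*t*e^(2*t) + e^(6*t) - e^(2*t))/(2*t^3)

E[X^2] = M^(2)(0) = 52/3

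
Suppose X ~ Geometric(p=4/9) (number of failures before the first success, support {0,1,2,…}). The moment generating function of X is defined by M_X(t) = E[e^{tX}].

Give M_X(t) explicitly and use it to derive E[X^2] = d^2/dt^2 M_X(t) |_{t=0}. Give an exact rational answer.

M_X(t) = 4/(9*(1 - 5*e^(t)/9))
dM/dt = 20*e^(t)/(25*e^(2*t) - 90*e^(t) + 81)
d^2M/dt^2 = (-100*e^(2*t) - 180*e^(t))/(125*e^(3*t) - 675*e^(2*t) + 1215*e^(t) - 729)

E[X^2] = d^2M/dt^2 |_{t=0} = 35/8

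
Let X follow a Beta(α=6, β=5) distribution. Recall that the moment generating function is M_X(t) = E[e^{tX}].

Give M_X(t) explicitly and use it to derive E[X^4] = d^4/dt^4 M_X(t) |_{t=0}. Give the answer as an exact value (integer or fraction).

M_X(t) = ₁F₁(6; 11; t)
M′(t) = 6*₁F₁(7; 12; t)/11
M′′(t) = 7*₁F₁(8; 13; t)/22
M′′′(t) = 28*₁F₁(9; 14; t)/143
M′′′′(t) = 18*₁F₁(10; 15; t)/143

E[X^4] = M′′′′(0) = 18/143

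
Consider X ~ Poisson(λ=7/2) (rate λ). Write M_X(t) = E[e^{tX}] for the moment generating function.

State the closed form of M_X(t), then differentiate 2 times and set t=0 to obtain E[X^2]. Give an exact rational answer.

E[X^2] = M′′(0) = 63/4

M_X(t) = e^(7*e^(t)/2 - 7/2)
M′(t) = 7*e^(-7/2)*e^(t)*e^(7*e^(t)/2)/2
M′′(t) = (49*e^(2*t)*e^(7*e^(t)/2) + 14*e^(t)*e^(7*e^(t)/2))*e^(-7/2)/4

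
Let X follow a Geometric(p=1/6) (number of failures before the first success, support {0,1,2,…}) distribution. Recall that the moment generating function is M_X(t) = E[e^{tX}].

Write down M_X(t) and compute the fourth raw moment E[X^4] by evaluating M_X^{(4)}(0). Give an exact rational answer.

E[X^4] = D^4[M](0) = 19855

M_X(t) = 1/(6*(1 - 5*e^(t)/6))
D^4[M](t) = (-625*e^(4*t) - 8250*e^(3*t) - 9900*e^(2*t) - 1080*e^(t))/(3125*e^(5*t) - 18750*e^(4*t) + 45000*e^(3*t) - 54000*e^(2*t) + 32400*e^(t) - 7776)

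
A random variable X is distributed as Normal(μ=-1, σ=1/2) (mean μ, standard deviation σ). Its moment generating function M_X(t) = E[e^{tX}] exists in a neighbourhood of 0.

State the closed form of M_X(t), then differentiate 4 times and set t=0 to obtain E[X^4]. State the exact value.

E[X^4] = D^4[M](0) = 43/16

M_X(t) = e^(t^2/8 - t)
D^4[M](t) = (t^4*e^(t^2/8) - 16*t^3*e^(t^2/8) + 120*t^2*e^(t^2/8) - 448*t*e^(t^2/8) + 688*e^(t^2/8))*e^(-t)/256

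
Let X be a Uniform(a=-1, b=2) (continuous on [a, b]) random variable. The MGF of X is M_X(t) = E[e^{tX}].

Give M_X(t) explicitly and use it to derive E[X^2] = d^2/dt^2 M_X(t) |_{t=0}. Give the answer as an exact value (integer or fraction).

M_X(t) = (e^(2*t) - e^(-t))/(3*t)
D^2[M](t) = (4*t^2*e^(3*t) - t^2 - 4*t*e^(3*t) - 2*t + 2*e^(3*t) - 2)*e^(-t)/(3*t^3)

E[X^2] = D^2[M](0) = 1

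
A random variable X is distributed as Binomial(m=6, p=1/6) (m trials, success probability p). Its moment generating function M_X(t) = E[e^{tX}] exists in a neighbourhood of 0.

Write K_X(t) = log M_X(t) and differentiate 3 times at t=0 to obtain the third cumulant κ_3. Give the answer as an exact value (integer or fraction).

κ_3 = D^3[K](0) = 5/9

M_X(t) = (e^(t)/6 + 5/6)^6
K_X(t) = log M_X(t) = 6*log(e^(t)/6 + 5/6)
D^3[K](t) = (-30*e^(2*t) + 150*e^(t))/(e^(3*t) + 15*e^(2*t) + 75*e^(t) + 125)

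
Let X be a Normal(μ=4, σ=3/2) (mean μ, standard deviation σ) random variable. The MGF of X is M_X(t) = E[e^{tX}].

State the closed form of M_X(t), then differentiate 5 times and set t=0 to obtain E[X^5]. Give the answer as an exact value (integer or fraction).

M_X(t) = e^(9*t^2/8 + 4*t)

E[X^5] = M^(5)(0) = 11071/4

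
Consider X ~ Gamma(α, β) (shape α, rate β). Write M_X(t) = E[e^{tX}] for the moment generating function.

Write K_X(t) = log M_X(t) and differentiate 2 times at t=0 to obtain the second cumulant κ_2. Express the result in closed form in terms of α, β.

κ_2 = d^2K/dt^2 |_{t=0} = α/β^2

M_X(t) = (β/(β - t))^α
K_X(t) = log M_X(t) = α*(log(β) - log(β - t))
dK/dt = -α/(-β + t)
d^2K/dt^2 = α/(β^2 - 2*β*t + t^2)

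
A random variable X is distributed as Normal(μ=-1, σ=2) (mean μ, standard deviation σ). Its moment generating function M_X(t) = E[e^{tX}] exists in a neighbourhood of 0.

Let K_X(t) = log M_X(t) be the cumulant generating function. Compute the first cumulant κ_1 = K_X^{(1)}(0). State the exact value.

M_X(t) = e^(2*t^2 - t)
K_X(t) = log M_X(t) = 2*t^2 - t
dK/dt = 4*t - 1

κ_1 = dK/dt |_{t=0} = -1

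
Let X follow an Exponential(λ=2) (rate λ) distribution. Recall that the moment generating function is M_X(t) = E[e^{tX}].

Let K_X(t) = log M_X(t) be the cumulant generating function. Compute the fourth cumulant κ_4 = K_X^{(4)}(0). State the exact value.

M_X(t) = 2/(2 - t)
K_X(t) = log M_X(t) = -log(2 - t) + log(2)
D^4[K](t) = 6/(t^4 - 8*t^3 + 24*t^2 - 32*t + 16)

κ_4 = D^4[K](0) = 3/8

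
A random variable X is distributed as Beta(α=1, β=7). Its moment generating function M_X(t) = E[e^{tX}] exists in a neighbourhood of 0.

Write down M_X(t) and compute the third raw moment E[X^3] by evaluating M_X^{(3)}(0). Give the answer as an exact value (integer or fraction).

E[X^3] = d^3M/dt^3 |_{t=0} = 1/120

M_X(t) = ₁F₁(1; 8; t)
dM/dt = ₁F₁(2; 9; t)/8
d^2M/dt^2 = ₁F₁(3; 10; t)/36
d^3M/dt^3 = ₁F₁(4; 11; t)/120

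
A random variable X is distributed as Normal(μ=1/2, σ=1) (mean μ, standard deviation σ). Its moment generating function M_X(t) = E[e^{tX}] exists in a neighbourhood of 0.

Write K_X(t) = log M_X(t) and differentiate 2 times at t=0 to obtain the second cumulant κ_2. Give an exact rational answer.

κ_2 = d^2K/dt^2 |_{t=0} = 1

M_X(t) = e^(t^2/2 + t/2)
K_X(t) = log M_X(t) = t^2/2 + t/2
dK/dt = t + 1/2
d^2K/dt^2 = 1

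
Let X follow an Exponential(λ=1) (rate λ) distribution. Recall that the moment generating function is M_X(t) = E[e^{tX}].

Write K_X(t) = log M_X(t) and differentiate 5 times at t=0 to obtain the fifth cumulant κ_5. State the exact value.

M_X(t) = 1/(1 - t)
K_X(t) = log M_X(t) = -log(1 - t)
dK/dt = -1/(t - 1)
d^2K/dt^2 = 1/(t^2 - 2*t + 1)
d^3K/dt^3 = -2/(t^3 - 3*t^2 + 3*t - 1)
d^4K/dt^4 = 6/(t^4 - 4*t^3 + 6*t^2 - 4*t + 1)
d^5K/dt^5 = -24/(t^5 - 5*t^4 + 10*t^3 - 10*t^2 + 5*t - 1)

κ_5 = d^5K/dt^5 |_{t=0} = 24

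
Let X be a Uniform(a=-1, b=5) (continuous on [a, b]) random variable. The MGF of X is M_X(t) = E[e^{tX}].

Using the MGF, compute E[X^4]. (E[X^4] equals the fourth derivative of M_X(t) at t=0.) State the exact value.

M_X(t) = (e^(5*t) - e^(-t))/(6*t)
D^4[M](t) = (625*t^4*e^(6*t) - t^4 - 500*t^3*e^(6*t) - 4*t^3 + 300*t^2*e^(6*t) - 12*t^2 - 120*t*e^(6*t) - 24*t + 24*e^(6*t) - 24)*e^(-t)/(6*t^5)

E[X^4] = D^4[M](0) = 521/5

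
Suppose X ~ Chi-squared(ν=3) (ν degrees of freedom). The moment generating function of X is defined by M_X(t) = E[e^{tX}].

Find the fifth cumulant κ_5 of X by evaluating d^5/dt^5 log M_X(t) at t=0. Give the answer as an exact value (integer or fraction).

κ_5 = D^5[K](0) = 1152

M_X(t) = (1 - 2*t)^(-3/2)
K_X(t) = log M_X(t) = -3*log(1 - 2*t)/2
D^5[K](t) = -1152/(32*t^5 - 80*t^4 + 80*t^3 - 40*t^2 + 10*t - 1)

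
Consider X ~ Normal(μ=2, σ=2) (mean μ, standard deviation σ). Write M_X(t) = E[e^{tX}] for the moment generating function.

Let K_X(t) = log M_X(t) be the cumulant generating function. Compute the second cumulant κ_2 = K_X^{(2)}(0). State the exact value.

M_X(t) = e^(2*t^2 + 2*t)
K_X(t) = log M_X(t) = 2*t^2 + 2*t
K^(2)(t) = 4

κ_2 = K^(2)(0) = 4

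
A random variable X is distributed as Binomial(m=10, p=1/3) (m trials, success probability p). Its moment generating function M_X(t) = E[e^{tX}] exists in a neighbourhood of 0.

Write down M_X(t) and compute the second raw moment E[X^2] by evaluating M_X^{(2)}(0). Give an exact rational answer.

M_X(t) = (e^(t)/3 + 2/3)^10

E[X^2] = M′′(0) = 40/3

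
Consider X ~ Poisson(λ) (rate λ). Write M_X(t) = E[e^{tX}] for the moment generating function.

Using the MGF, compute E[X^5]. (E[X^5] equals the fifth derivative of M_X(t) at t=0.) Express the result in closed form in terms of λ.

M_X(t) = e^(λ*(e^(t) - 1))
dM/dt = λ*e^(-λ)*e^(t)*e^(λ*e^(t))
d^2M/dt^2 = (λ^2*e^(2*t)*e^(λ*e^(t)) + λ*e^(t)*e^(λ*e^(t)))*e^(-λ)
d^3M/dt^3 = (λ^3*e^(3*t)*e^(λ*e^(t)) + 3*λ^2*e^(2*t)*e^(λ*e^(t)) + λ*e^(t)*e^(λ*e^(t)))*e^(-λ)
d^4M/dt^4 = (λ^4*e^(4*t)*e^(λ*e^(t)) + 6*λ^3*e^(3*t)*e^(λ*e^(t)) + 7*λ^2*e^(2*t)*e^(λ*e^(t)) + λ*e^(t)*e^(λ*e^(t)))*e^(-λ)
d^5M/dt^5 = (λ^5*e^(5*t)*e^(λ*e^(t)) + 10*λ^4*e^(4*t)*e^(λ*e^(t)) + 25*λ^3*e^(3*t)*e^(λ*e^(t)) + 15*λ^2*e^(2*t)*e^(λ*e^(t)) + λ*e^(t)*e^(λ*e^(t)))*e^(-λ)

E[X^5] = d^5M/dt^5 |_{t=0} = λ*(λ^4 + 10*λ^3 + 25*λ^2 + 15*λ + 1)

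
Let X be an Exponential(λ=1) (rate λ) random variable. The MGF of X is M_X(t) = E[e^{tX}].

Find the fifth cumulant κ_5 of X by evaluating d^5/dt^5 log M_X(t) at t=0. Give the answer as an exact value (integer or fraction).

κ_5 = D^5[K](0) = 24

M_X(t) = 1/(1 - t)
K_X(t) = log M_X(t) = -log(1 - t)
D^5[K](t) = -24/(t^5 - 5*t^4 + 10*t^3 - 10*t^2 + 5*t - 1)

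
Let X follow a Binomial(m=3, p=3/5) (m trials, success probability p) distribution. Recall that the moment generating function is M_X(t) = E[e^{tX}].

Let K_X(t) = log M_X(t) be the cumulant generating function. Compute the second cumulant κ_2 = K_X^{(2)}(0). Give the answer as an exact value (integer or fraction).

κ_2 = K′′(0) = 18/25

M_X(t) = (3*e^(t)/5 + 2/5)^3
K_X(t) = log M_X(t) = 3*log(3*e^(t)/5 + 2/5)
K′(t) = 9*e^(t)/(3*e^(t) + 2)
K′′(t) = 18*e^(t)/(9*e^(2*t) + 12*e^(t) + 4)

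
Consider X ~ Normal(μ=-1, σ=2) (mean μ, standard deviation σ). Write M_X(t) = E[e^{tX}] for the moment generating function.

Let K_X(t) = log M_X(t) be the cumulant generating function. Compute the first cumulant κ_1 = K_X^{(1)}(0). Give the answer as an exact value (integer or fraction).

κ_1 = D[K](0) = -1

M_X(t) = e^(2*t^2 - t)
K_X(t) = log M_X(t) = 2*t^2 - t
D[K](t) = 4*t - 1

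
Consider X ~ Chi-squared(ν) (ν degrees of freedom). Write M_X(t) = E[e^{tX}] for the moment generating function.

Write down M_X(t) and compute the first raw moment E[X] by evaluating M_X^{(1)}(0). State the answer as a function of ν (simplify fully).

E[X] = M′(0) = ν

M_X(t) = (1 - 2*t)^(-ν/2)
M′(t) = -ν/(2*t*(1 - 2*t)^(ν/2) - (1 - 2*t)^(ν/2))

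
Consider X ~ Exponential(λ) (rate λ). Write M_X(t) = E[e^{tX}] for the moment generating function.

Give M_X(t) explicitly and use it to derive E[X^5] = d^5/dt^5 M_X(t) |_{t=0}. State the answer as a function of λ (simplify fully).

E[X^5] = M^(5)(0) = 120/λ^5

M_X(t) = λ/(λ - t)
M^(5)(t) = 120*λ/(λ^6 - 6*λ^5*t + 15*λ^4*t^2 - 20*λ^3*t^3 + 15*λ^2*t^4 - 6*λ*t^5 + t^6)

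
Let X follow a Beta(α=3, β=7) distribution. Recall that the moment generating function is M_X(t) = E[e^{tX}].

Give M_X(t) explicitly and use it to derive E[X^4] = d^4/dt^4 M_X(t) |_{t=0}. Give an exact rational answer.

E[X^4] = M′′′′(0) = 3/143

M_X(t) = ₁F₁(3; 10; t)
M′(t) = 3*₁F₁(4; 11; t)/10
M′′(t) = 6*₁F₁(5; 12; t)/55
M′′′(t) = ₁F₁(6; 13; t)/22
M′′′′(t) = 3*₁F₁(7; 14; t)/143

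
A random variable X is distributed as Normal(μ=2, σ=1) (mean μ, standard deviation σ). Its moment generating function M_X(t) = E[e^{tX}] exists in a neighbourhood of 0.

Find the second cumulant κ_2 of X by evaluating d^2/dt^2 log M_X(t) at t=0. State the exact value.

M_X(t) = e^(t^2/2 + 2*t)
K_X(t) = log M_X(t) = t^2/2 + 2*t
dK/dt = t + 2
d^2K/dt^2 = 1

κ_2 = d^2K/dt^2 |_{t=0} = 1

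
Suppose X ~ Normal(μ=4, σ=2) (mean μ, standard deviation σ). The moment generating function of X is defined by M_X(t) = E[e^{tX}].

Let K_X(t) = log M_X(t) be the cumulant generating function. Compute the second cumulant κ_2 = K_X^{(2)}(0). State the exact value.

κ_2 = D^2[K](0) = 4

M_X(t) = e^(2*t^2 + 4*t)
K_X(t) = log M_X(t) = 2*t^2 + 4*t
D^2[K](t) = 4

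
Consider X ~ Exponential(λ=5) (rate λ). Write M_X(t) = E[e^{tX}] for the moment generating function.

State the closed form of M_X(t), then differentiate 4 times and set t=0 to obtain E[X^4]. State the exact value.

M_X(t) = 5/(5 - t)
M^(4)(t) = -120/(t^5 - 25*t^4 + 250*t^3 - 1250*t^2 + 3125*t - 3125)

E[X^4] = M^(4)(0) = 24/625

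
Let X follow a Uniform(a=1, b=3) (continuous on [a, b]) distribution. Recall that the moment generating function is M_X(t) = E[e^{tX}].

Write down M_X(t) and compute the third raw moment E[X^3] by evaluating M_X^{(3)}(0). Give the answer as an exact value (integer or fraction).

M_X(t) = (e^(3*t) - e^(t))/(2*t)
M′(t) = (3*t*e^(3*t) - t*e^(t) - e^(3*t) + e^(t))/(2*t^2)
M′′(t) = (9*t^2*e^(3*t) - t^2*e^(t) - 6*t*e^(3*t) + 2*t*e^(t) + 2*e^(3*t) - 2*e^(t))/(2*t^3)
M′′′(t) = (27*t^3*e^(3*t) - t^3*e^(t) - 27*t^2*e^(3*t) + 3*t^2*e^(t) + 18*t*e^(3*t) - 6*t*e^(t) - 6*e^(3*t) + 6*e^(t))/(2*t^4)

E[X^3] = M′′′(0) = 10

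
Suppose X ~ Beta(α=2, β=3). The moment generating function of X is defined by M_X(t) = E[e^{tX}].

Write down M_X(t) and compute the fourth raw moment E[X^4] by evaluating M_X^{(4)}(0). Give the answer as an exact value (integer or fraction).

E[X^4] = D^4[M](0) = 1/14

M_X(t) = ₁F₁(2; 5; t)
D^4[M](t) = ₁F₁(6; 9; t)/14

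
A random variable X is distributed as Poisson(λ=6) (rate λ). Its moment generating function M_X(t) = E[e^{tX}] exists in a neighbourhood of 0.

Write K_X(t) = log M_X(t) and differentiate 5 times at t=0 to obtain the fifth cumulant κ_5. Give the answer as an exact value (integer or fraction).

κ_5 = K′′′′′(0) = 6

M_X(t) = e^(6*e^(t) - 6)
K_X(t) = log M_X(t) = 6*e^(t) - 6
K′(t) = 6*e^(t)
K′′(t) = 6*e^(t)
K′′′(t) = 6*e^(t)
K′′′′(t) = 6*e^(t)
K′′′′′(t) = 6*e^(t)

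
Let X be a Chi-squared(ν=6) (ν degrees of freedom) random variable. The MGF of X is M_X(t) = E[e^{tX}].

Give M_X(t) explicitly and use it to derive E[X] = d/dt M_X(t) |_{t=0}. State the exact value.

M_X(t) = (1 - 2*t)^(-3)
dM/dt = 6/(16*t^4 - 32*t^3 + 24*t^2 - 8*t + 1)

E[X] = dM/dt |_{t=0} = 6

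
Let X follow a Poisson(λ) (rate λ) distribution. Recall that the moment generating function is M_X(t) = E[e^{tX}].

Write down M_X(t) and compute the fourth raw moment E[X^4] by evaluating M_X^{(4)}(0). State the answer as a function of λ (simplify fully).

E[X^4] = M^(4)(0) = λ*(λ^3 + 6*λ^2 + 7*λ + 1)

M_X(t) = e^(λ*(e^(t) - 1))
M^(4)(t) = (λ^4*e^(4*t)*e^(λ*e^(t)) + 6*λ^3*e^(3*t)*e^(λ*e^(t)) + 7*λ^2*e^(2*t)*e^(λ*e^(t)) + λ*e^(t)*e^(λ*e^(t)))*e^(-λ)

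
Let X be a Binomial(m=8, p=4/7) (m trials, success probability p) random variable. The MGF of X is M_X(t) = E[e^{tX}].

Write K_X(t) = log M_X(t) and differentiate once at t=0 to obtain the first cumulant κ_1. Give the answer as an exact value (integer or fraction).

M_X(t) = (4*e^(t)/7 + 3/7)^8
K_X(t) = log M_X(t) = 8*log(4*e^(t)/7 + 3/7)
K′(t) = 32*e^(t)/(4*e^(t) + 3)

κ_1 = K′(0) = 32/7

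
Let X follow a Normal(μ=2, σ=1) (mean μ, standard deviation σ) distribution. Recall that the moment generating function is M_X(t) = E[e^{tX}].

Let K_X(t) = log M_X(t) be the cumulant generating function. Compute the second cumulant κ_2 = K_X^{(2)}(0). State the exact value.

M_X(t) = e^(t^2/2 + 2*t)
K_X(t) = log M_X(t) = t^2/2 + 2*t
K′(t) = t + 2
K′′(t) = 1

κ_2 = K′′(0) = 1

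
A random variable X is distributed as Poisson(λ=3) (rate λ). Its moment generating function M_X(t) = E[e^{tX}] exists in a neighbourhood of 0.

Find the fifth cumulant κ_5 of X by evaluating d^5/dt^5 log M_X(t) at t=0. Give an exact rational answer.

M_X(t) = e^(3*e^(t) - 3)
K_X(t) = log M_X(t) = 3*e^(t) - 3
K′(t) = 3*e^(t)
K′′(t) = 3*e^(t)
K′′′(t) = 3*e^(t)
K′′′′(t) = 3*e^(t)
K′′′′′(t) = 3*e^(t)

κ_5 = K′′′′′(0) = 3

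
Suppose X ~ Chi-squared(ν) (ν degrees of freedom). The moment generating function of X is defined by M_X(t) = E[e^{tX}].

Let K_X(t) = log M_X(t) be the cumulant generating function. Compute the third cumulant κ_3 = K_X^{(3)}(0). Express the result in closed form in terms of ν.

M_X(t) = (1 - 2*t)^(-ν/2)
K_X(t) = log M_X(t) = -ν*log(1 - 2*t)/2
K^(3)(t) = -8*ν/(8*t^3 - 12*t^2 + 6*t - 1)

κ_3 = K^(3)(0) = 8*ν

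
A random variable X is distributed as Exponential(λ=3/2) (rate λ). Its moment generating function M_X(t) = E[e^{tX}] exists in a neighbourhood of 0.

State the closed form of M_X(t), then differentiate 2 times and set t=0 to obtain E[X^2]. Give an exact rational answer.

M_X(t) = 3/(2*(3/2 - t))
dM/dt = 6/(4*t^2 - 12*t + 9)
d^2M/dt^2 = -24/(8*t^3 - 36*t^2 + 54*t - 27)

E[X^2] = d^2M/dt^2 |_{t=0} = 8/9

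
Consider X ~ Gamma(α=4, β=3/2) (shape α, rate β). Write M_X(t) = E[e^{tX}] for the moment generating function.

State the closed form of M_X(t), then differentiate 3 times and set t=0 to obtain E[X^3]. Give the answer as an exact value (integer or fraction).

E[X^3] = M′′′(0) = 320/9

M_X(t) = 81/(16*(3/2 - t)^4)
M′(t) = -648/(32*t^5 - 240*t^4 + 720*t^3 - 1080*t^2 + 810*t - 243)
M′′(t) = 6480/(64*t^6 - 576*t^5 + 2160*t^4 - 4320*t^3 + 4860*t^2 - 2916*t + 729)
M′′′(t) = -77760/(128*t^7 - 1344*t^6 + 6048*t^5 - 15120*t^4 + 22680*t^3 - 20412*t^2 + 10206*t - 2187)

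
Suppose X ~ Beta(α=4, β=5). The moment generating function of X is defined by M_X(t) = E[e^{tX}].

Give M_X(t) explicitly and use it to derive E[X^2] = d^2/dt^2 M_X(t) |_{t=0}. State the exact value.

E[X^2] = D^2[M](0) = 2/9

M_X(t) = ₁F₁(4; 9; t)
D^2[M](t) = 2*₁F₁(6; 11; t)/9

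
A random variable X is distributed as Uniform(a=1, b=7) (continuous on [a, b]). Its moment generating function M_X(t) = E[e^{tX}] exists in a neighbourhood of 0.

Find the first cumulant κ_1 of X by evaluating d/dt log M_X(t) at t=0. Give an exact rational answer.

κ_1 = K^(1)(0) = 4

M_X(t) = (e^(7*t) - e^(t))/(6*t)
K_X(t) = log M_X(t) = -log(t) + log(e^(7*t) - e^(t)) - log(6)
K^(1)(t) = (7*t*e^(6*t) - t - e^(6*t) + 1)/(t*e^(6*t) - t)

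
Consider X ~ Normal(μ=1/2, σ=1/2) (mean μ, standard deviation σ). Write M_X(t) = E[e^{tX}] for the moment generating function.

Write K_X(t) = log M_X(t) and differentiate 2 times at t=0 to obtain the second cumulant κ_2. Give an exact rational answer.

κ_2 = D^2[K](0) = 1/4

M_X(t) = e^(t^2/8 + t/2)
K_X(t) = log M_X(t) = t^2/8 + t/2
D^2[K](t) = 1/4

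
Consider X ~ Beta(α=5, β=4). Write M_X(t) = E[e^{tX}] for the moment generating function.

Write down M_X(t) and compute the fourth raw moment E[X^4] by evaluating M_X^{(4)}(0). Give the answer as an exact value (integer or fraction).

M_X(t) = ₁F₁(5; 9; t)
D^4[M](t) = 14*₁F₁(9; 13; t)/99

E[X^4] = D^4[M](0) = 14/99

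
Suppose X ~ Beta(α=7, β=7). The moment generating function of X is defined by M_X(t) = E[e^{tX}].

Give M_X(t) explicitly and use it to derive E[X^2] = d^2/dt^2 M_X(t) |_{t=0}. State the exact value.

M_X(t) = ₁F₁(7; 14; t)
M′(t) = ₁F₁(8; 15; t)/2
M′′(t) = 4*₁F₁(9; 16; t)/15

E[X^2] = M′′(0) = 4/15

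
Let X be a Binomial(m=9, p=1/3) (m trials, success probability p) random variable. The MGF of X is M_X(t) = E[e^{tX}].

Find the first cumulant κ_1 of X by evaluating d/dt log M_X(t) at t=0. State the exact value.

κ_1 = K′(0) = 3

M_X(t) = (e^(t)/3 + 2/3)^9
K_X(t) = log M_X(t) = 9*log(e^(t)/3 + 2/3)
K′(t) = 9*e^(t)/(e^(t) + 2)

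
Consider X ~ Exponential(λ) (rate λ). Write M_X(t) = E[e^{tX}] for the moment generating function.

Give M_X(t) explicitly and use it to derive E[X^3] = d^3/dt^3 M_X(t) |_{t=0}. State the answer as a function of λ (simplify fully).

M_X(t) = λ/(λ - t)
D^3[M](t) = 6*λ/(λ^4 - 4*λ^3*t + 6*λ^2*t^2 - 4*λ*t^3 + t^4)

E[X^3] = D^3[M](0) = 6/λ^3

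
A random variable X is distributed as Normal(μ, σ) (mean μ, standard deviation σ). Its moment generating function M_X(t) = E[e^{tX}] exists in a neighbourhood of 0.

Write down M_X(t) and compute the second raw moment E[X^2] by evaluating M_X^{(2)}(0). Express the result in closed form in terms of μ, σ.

M_X(t) = e^(μ*t + σ^2*t^2/2)
dM/dt = μ*e^(μ*t)*e^(σ^2*t^2/2) + σ^2*t*e^(μ*t)*e^(σ^2*t^2/2)
d^2M/dt^2 = μ^2*e^(μ*t)*e^(σ^2*t^2/2) + 2*μ*σ^2*t*e^(μ*t)*e^(σ^2*t^2/2) + σ^4*t^2*e^(μ*t)*e^(σ^2*t^2/2) + σ^2*e^(μ*t)*e^(σ^2*t^2/2)

E[X^2] = d^2M/dt^2 |_{t=0} = μ^2 + σ^2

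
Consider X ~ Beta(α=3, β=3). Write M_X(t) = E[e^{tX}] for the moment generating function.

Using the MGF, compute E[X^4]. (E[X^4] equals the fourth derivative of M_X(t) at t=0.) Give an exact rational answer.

E[X^4] = M^(4)(0) = 5/42

M_X(t) = ₁F₁(3; 6; t)
M^(4)(t) = 5*₁F₁(7; 10; t)/42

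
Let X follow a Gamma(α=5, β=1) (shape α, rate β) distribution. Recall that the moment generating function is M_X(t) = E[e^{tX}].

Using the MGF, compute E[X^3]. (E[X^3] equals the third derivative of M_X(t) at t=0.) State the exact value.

M_X(t) = (1 - t)^(-5)
dM/dt = 5/(t^6 - 6*t^5 + 15*t^4 - 20*t^3 + 15*t^2 - 6*t + 1)
d^2M/dt^2 = -30/(t^7 - 7*t^6 + 21*t^5 - 35*t^4 + 35*t^3 - 21*t^2 + 7*t - 1)
d^3M/dt^3 = 210/(t^8 - 8*t^7 + 28*t^6 - 56*t^5 + 70*t^4 - 56*t^3 + 28*t^2 - 8*t + 1)

E[X^3] = d^3M/dt^3 |_{t=0} = 210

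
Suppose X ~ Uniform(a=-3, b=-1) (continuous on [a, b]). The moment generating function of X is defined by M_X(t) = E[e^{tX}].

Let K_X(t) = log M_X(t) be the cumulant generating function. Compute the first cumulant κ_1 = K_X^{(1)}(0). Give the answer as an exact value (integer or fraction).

κ_1 = K^(1)(0) = -2

M_X(t) = (e^(-t) - e^(-3*t))/(2*t)
K_X(t) = log M_X(t) = -log(t) + log(e^(-t) - e^(-3*t)) - log(2)
K^(1)(t) = (-t*e^(2*t) + 3*t - e^(2*t) + 1)/(t*e^(2*t) - t)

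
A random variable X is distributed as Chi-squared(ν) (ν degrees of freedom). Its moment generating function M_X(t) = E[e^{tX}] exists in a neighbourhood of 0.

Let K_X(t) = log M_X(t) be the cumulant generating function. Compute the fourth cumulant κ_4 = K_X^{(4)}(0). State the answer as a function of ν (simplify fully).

M_X(t) = (1 - 2*t)^(-ν/2)
K_X(t) = log M_X(t) = -ν*log(1 - 2*t)/2
K^(4)(t) = 48*ν/(16*t^4 - 32*t^3 + 24*t^2 - 8*t + 1)

κ_4 = K^(4)(0) = 48*ν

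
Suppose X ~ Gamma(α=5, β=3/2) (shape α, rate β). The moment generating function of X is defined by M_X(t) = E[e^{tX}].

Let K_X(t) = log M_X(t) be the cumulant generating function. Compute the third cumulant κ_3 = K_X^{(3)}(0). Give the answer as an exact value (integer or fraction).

κ_3 = K^(3)(0) = 80/27

M_X(t) = 243/(32*(3/2 - t)^5)
K_X(t) = log M_X(t) = -5*log(3/2 - t) - 5*log(2) + 5*log(3)
K^(3)(t) = -80/(8*t^3 - 36*t^2 + 54*t - 27)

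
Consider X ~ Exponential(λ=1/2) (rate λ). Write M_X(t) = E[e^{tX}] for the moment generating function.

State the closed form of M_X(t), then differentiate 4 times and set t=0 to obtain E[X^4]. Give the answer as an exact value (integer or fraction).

M_X(t) = 1/(2*(1/2 - t))
dM/dt = 2/(4*t^2 - 4*t + 1)
d^2M/dt^2 = -8/(8*t^3 - 12*t^2 + 6*t - 1)
d^3M/dt^3 = 48/(16*t^4 - 32*t^3 + 24*t^2 - 8*t + 1)
d^4M/dt^4 = -384/(32*t^5 - 80*t^4 + 80*t^3 - 40*t^2 + 10*t - 1)

E[X^4] = d^4M/dt^4 |_{t=0} = 384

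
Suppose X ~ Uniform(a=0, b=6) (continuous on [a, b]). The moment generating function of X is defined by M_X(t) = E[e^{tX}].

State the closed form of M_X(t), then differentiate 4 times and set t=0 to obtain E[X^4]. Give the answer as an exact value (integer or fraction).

E[X^4] = d^4M/dt^4 |_{t=0} = 1296/5

M_X(t) = (e^(6*t) - 1)/(6*t)
dM/dt = (6*t*e^(6*t) - e^(6*t) + 1)/(6*t^2)
d^2M/dt^2 = (18*t^2*e^(6*t) - 6*t*e^(6*t) + e^(6*t) - 1)/(3*t^3)
d^3M/dt^3 = (36*t^3*e^(6*t) - 18*t^2*e^(6*t) + 6*t*e^(6*t) - e^(6*t) + 1)/t^4
d^4M/dt^4 = (216*t^4*e^(6*t) - 144*t^3*e^(6*t) + 72*t^2*e^(6*t) - 24*t*e^(6*t) + 4*e^(6*t) - 4)/t^5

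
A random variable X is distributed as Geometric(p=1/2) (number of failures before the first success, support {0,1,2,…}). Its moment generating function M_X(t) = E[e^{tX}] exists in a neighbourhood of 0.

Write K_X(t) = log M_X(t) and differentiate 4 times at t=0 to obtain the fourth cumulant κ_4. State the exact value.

κ_4 = D^4[K](0) = 26

M_X(t) = 1/(2*(1 - e^(t)/2))
K_X(t) = log M_X(t) = -log(1 - e^(t)/2) - log(2)
D^4[K](t) = (2*e^(3*t) + 16*e^(2*t) + 8*e^(t))/(e^(4*t) - 8*e^(3*t) + 24*e^(2*t) - 32*e^(t) + 16)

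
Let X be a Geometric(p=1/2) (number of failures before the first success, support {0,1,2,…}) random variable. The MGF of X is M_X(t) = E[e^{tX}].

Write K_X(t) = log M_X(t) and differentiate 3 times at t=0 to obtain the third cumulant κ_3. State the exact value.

M_X(t) = 1/(2*(1 - e^(t)/2))
K_X(t) = log M_X(t) = -log(1 - e^(t)/2) - log(2)
D^3[K](t) = (-2*e^(2*t) - 4*e^(t))/(e^(3*t) - 6*e^(2*t) + 12*e^(t) - 8)

κ_3 = D^3[K](0) = 6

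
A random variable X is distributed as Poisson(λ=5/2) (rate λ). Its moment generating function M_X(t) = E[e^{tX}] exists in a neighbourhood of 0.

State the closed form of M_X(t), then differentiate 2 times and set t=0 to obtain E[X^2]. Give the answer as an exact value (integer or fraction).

E[X^2] = d^2M/dt^2 |_{t=0} = 35/4

M_X(t) = e^(5*e^(t)/2 - 5/2)
dM/dt = 5*e^(-5/2)*e^(t)*e^(5*e^(t)/2)/2
d^2M/dt^2 = (25*e^(2*t)*e^(5*e^(t)/2) + 10*e^(t)*e^(5*e^(t)/2))*e^(-5/2)/4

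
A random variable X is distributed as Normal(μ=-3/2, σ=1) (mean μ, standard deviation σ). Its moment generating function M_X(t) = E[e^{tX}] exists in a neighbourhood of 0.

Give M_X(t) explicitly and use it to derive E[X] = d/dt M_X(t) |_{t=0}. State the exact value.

E[X] = dM/dt |_{t=0} = -3/2

M_X(t) = e^(t^2/2 - 3*t/2)
dM/dt = t*e^(-3*t/2)*e^(t^2/2) - 3*e^(-3*t/2)*e^(t^2/2)/2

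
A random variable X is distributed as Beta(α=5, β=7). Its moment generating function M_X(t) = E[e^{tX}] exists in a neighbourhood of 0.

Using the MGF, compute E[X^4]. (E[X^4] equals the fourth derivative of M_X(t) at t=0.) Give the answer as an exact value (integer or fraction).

M_X(t) = ₁F₁(5; 12; t)
M′(t) = 5*₁F₁(6; 13; t)/12
M′′(t) = 5*₁F₁(7; 14; t)/26
M′′′(t) = 5*₁F₁(8; 15; t)/52
M′′′′(t) = 2*₁F₁(9; 16; t)/39

E[X^4] = M′′′′(0) = 2/39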